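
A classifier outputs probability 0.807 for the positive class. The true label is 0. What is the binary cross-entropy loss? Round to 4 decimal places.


For y=0: Loss = -log(1-p)
= -log(1 - 0.807)
= -log(0.193)
= -(-1.6451)
= 1.6451

1.6451


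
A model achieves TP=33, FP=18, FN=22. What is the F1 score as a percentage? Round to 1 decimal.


Precision = TP / (TP + FP) = 33 / 51 = 0.6471
Recall = TP / (TP + FN) = 33 / 55 = 0.6
F1 = 2 * P * R / (P + R)
= 2 * 0.6471 * 0.6 / (0.6471 + 0.6)
= 0.7765 / 1.2471
= 0.6226
As percentage: 62.3%

62.3


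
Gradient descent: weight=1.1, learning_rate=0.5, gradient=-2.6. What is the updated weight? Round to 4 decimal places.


w_new = w_old - lr * gradient
= 1.1 - 0.5 * -2.6
= 1.1 - (-1.3)
= 2.4000

2.4000


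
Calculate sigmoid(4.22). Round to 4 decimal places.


sigmoid(z) = 1 / (1 + exp(-z))
exp(-(4.22)) = exp(-4.22) = 0.0147
1 + 0.0147 = 1.0147
1 / 1.0147 = 0.9855

0.9855


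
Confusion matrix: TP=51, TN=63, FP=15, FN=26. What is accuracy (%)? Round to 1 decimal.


Accuracy = (TP + TN) / (TP + TN + FP + FN) * 100
= (51 + 63) / (51 + 63 + 15 + 26)
= 114 / 155
= 0.7355
= 73.5%

73.5


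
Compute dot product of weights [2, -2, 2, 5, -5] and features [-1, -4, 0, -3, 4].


Element-wise products:
2 * -1 = -2
-2 * -4 = 8
2 * 0 = 0
5 * -3 = -15
-5 * 4 = -20
Sum = -2 + 8 + 0 + -15 + -20
= -29

-29


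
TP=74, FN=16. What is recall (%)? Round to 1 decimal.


Recall = TP / (TP + FN) * 100
= 74 / (74 + 16)
= 74 / 90
= 0.8222
= 82.2%

82.2


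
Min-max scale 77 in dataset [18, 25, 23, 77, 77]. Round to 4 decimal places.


Min = 18, Max = 77
Range = 77 - 18 = 59
Scaled = (x - min) / (max - min)
= (77 - 18) / 59
= 59 / 59
= 1.0000

1.0000


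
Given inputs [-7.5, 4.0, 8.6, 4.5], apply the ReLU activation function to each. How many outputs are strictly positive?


ReLU(x) = max(0, x) for each element:
ReLU(-7.5) = 0
ReLU(4.0) = 4.0
ReLU(8.6) = 8.6
ReLU(4.5) = 4.5
Active neurons (>0): 3

3


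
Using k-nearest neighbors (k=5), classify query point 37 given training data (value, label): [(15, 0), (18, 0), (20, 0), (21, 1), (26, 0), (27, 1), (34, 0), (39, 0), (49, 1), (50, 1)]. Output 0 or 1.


Distances from query 37:
Point 39 (class 0): distance = 2
Point 34 (class 0): distance = 3
Point 27 (class 1): distance = 10
Point 26 (class 0): distance = 11
Point 49 (class 1): distance = 12
K=5 nearest neighbors: classes = [0, 0, 1, 0, 1]
Votes for class 1: 2 / 5
Majority vote => class 0

0


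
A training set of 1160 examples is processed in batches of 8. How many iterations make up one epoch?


Iterations per epoch = dataset_size / batch_size
= 1160 / 8
= 145

145


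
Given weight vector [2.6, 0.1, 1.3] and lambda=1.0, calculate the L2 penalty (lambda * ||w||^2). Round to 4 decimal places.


Squaring each weight:
2.6^2 = 6.76
0.1^2 = 0.01
1.3^2 = 1.69
Sum of squares = 8.46
Penalty = 1.0 * 8.46 = 8.4600

8.4600


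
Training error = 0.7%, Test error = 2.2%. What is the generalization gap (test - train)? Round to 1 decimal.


Generalization gap = test_error - train_error
= 2.2 - 0.7
= 1.5%
A small gap suggests good generalization.

1.5


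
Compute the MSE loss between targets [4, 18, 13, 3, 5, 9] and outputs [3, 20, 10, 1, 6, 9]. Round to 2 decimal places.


Differences: [1, -2, 3, 2, -1, 0]
Squared errors: [1, 4, 9, 4, 1, 0]
Sum of squared errors = 19
MSE = 19 / 6 = 3.17

3.17


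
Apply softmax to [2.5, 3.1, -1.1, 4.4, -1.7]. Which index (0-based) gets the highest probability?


Softmax is a monotonic transformation, so it preserves the argmax.
We need to find the index of the maximum logit.
Index 0: 2.5
Index 1: 3.1
Index 2: -1.1
Index 3: 4.4
Index 4: -1.7
Maximum logit = 4.4 at index 3

3


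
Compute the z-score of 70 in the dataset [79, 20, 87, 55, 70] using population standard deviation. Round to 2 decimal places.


Mean = (79 + 20 + 87 + 55 + 70) / 5 = 62.2
Variance = sum((x_i - mean)^2) / n = 558.16
Std = sqrt(558.16) = 23.6254
Z = (x - mean) / std
= (70 - 62.2) / 23.6254
= 7.8 / 23.6254
= 0.33

0.33


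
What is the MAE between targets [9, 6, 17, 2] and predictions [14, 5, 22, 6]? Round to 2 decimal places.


Absolute errors: [5, 1, 5, 4]
Sum of absolute errors = 15
MAE = 15 / 4 = 3.75

3.75


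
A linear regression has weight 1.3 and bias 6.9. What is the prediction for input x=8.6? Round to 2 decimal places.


y = 1.3 * 8.6 + (6.9)
= 11.18 + (6.9)
= 18.08

18.08


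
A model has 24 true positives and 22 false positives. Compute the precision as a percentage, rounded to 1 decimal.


Precision = TP / (TP + FP) * 100
= 24 / (24 + 22)
= 24 / 46
= 0.5217
= 52.2%

52.2


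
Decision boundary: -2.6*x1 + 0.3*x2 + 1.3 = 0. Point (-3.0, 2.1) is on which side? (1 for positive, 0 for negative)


Compute -2.6 * -3.0 + 0.3 * 2.1 + 1.3
= 7.8 + 0.63 + 1.3
= 9.73
Since 9.73 >= 0, the point is on the positive side.

1


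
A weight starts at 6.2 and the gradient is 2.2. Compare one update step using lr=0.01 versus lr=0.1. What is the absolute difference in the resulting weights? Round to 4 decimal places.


With lr=0.01: w_new = 6.2 - 0.01 * 2.2 = 6.178
With lr=0.1: w_new = 6.2 - 0.1 * 2.2 = 5.98
Absolute difference = |6.178 - 5.98|
= 0.1980

0.1980


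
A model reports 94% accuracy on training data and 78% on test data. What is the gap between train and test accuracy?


Gap = train_accuracy - test_accuracy
= 94 - 78
= 16%
This gap suggests the model is overfitting.

16


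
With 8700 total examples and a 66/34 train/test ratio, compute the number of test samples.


Train samples = 8700 * 66% = 5742
Test samples = 8700 - 5742
= 2958

2958


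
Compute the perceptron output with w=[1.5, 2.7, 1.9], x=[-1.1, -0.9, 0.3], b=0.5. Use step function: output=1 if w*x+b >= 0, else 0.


z = w . x + b
= 1.5*-1.1 + 2.7*-0.9 + 1.9*0.3 + 0.5
= -1.65 + -2.43 + 0.57 + 0.5
= -3.51 + 0.5
= -3.01
Since z = -3.01 < 0, output = 0

0


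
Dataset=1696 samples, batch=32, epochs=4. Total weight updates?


Iterations per epoch = 1696 / 32 = 53
Total updates = iterations_per_epoch * epochs
= 53 * 4
= 212

212


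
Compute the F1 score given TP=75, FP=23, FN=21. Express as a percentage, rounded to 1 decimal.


Precision = TP / (TP + FP) = 75 / 98 = 0.7653
Recall = TP / (TP + FN) = 75 / 96 = 0.7812
F1 = 2 * P * R / (P + R)
= 2 * 0.7653 * 0.7812 / (0.7653 + 0.7812)
= 1.1958 / 1.5466
= 0.7732
As percentage: 77.3%

77.3


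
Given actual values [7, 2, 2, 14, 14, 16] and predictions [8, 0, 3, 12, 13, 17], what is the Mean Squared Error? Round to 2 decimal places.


Differences: [-1, 2, -1, 2, 1, -1]
Squared errors: [1, 4, 1, 4, 1, 1]
Sum of squared errors = 12
MSE = 12 / 6 = 2.00

2.00


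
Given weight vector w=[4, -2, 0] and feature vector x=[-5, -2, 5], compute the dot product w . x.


Element-wise products:
4 * -5 = -20
-2 * -2 = 4
0 * 5 = 0
Sum = -20 + 4 + 0
= -16

-16


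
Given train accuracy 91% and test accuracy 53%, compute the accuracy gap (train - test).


Gap = train_accuracy - test_accuracy
= 91 - 53
= 38%
This large gap strongly indicates overfitting.

38


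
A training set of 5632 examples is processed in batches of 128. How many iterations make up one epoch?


Iterations per epoch = dataset_size / batch_size
= 5632 / 128
= 44

44


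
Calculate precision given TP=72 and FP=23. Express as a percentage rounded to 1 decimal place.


Precision = TP / (TP + FP) * 100
= 72 / (72 + 23)
= 72 / 95
= 0.7579
= 75.8%

75.8


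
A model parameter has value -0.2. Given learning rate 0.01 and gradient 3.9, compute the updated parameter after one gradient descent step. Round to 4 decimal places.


w_new = w_old - lr * gradient
= -0.2 - 0.01 * 3.9
= -0.2 - (0.039)
= -0.2390

-0.2390


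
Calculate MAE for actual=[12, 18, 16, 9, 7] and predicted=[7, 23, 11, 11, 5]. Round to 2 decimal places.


Absolute errors: [5, 5, 5, 2, 2]
Sum of absolute errors = 19
MAE = 19 / 5 = 3.80

3.80


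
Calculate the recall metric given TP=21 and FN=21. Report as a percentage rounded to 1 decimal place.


Recall = TP / (TP + FN) * 100
= 21 / (21 + 21)
= 21 / 42
= 0.5
= 50.0%

50.0


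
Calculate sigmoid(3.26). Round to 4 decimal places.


sigmoid(z) = 1 / (1 + exp(-z))
exp(-(3.26)) = exp(-3.26) = 0.0384
1 + 0.0384 = 1.0384
1 / 1.0384 = 0.9630

0.9630


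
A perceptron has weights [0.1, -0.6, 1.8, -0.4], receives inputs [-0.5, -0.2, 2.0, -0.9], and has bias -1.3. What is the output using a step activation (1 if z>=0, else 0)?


z = w . x + b
= 0.1*-0.5 + -0.6*-0.2 + 1.8*2.0 + -0.4*-0.9 + -1.3
= -0.05 + 0.12 + 3.6 + 0.36 + -1.3
= 4.03 + -1.3
= 2.73
Since z = 2.73 >= 0, output = 1

1


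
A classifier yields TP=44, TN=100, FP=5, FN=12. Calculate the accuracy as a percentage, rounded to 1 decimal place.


Accuracy = (TP + TN) / (TP + TN + FP + FN) * 100
= (44 + 100) / (44 + 100 + 5 + 12)
= 144 / 161
= 0.8944
= 89.4%

89.4


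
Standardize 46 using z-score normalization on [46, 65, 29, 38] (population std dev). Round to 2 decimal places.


Mean = (46 + 65 + 29 + 38) / 4 = 44.5
Variance = sum((x_i - mean)^2) / n = 176.25
Std = sqrt(176.25) = 13.2759
Z = (x - mean) / std
= (46 - 44.5) / 13.2759
= 1.5 / 13.2759
= 0.11

0.11


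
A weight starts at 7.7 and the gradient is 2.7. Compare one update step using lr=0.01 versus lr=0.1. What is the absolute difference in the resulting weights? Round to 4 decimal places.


With lr=0.01: w_new = 7.7 - 0.01 * 2.7 = 7.673
With lr=0.1: w_new = 7.7 - 0.1 * 2.7 = 7.43
Absolute difference = |7.673 - 7.43|
= 0.2430

0.2430


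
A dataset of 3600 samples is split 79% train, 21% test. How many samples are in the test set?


Train samples = 3600 * 79% = 2844
Test samples = 3600 - 2844
= 756

756


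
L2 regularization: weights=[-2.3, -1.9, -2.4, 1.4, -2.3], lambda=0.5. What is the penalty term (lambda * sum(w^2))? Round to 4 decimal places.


Squaring each weight:
(-2.3)^2 = 5.29
(-1.9)^2 = 3.61
(-2.4)^2 = 5.76
1.4^2 = 1.96
(-2.3)^2 = 5.29
Sum of squares = 21.91
Penalty = 0.5 * 21.91 = 10.9550

10.9550


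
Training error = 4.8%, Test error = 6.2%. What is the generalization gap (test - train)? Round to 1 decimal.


Generalization gap = test_error - train_error
= 6.2 - 4.8
= 1.4%
A small gap suggests good generalization.

1.4


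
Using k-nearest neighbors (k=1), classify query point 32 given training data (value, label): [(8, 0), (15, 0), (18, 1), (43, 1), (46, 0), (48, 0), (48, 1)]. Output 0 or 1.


Distances from query 32:
Point 43 (class 1): distance = 11
K=1 nearest neighbors: classes = [1]
Votes for class 1: 1 / 1
Majority vote => class 1

1


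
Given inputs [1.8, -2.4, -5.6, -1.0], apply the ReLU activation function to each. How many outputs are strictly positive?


ReLU(x) = max(0, x) for each element:
ReLU(1.8) = 1.8
ReLU(-2.4) = 0
ReLU(-5.6) = 0
ReLU(-1.0) = 0
Active neurons (>0): 1

1


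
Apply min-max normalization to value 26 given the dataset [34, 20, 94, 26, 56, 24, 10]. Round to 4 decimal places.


Min = 10, Max = 94
Range = 94 - 10 = 84
Scaled = (x - min) / (max - min)
= (26 - 10) / 84
= 16 / 84
= 0.1905

0.1905


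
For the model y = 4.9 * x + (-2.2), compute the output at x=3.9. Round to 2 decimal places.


y = 4.9 * 3.9 + (-2.2)
= 19.11 + (-2.2)
= 16.91

16.91


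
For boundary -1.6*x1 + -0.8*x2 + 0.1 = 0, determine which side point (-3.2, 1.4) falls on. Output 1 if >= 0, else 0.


Compute -1.6 * -3.2 + -0.8 * 1.4 + 0.1
= 5.12 + -1.12 + 0.1
= 4.1
Since 4.1 >= 0, the point is on the positive side.

1


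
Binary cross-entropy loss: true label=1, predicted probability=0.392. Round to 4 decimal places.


For y=1: Loss = -log(p)
= -log(0.392)
= -(-0.9365)
= 0.9365

0.9365


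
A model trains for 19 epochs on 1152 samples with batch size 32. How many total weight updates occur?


Iterations per epoch = 1152 / 32 = 36
Total updates = iterations_per_epoch * epochs
= 36 * 19
= 684

684


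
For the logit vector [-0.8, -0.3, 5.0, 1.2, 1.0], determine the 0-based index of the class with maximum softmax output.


Softmax is a monotonic transformation, so it preserves the argmax.
We need to find the index of the maximum logit.
Index 0: -0.8
Index 1: -0.3
Index 2: 5.0
Index 3: 1.2
Index 4: 1.0
Maximum logit = 5.0 at index 2

2


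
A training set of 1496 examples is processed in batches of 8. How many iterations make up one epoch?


Iterations per epoch = dataset_size / batch_size
= 1496 / 8
= 187

187


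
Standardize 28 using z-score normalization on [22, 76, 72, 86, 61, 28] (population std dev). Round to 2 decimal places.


Mean = (22 + 76 + 72 + 86 + 61 + 28) / 6 = 57.5
Variance = sum((x_i - mean)^2) / n = 584.5833
Std = sqrt(584.5833) = 24.1782
Z = (x - mean) / std
= (28 - 57.5) / 24.1782
= -29.5 / 24.1782
= -1.22

-1.22


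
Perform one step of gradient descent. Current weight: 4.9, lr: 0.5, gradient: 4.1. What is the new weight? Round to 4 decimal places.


w_new = w_old - lr * gradient
= 4.9 - 0.5 * 4.1
= 4.9 - (2.05)
= 2.8500

2.8500


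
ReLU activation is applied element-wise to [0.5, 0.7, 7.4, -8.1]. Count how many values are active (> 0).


ReLU(x) = max(0, x) for each element:
ReLU(0.5) = 0.5
ReLU(0.7) = 0.7
ReLU(7.4) = 7.4
ReLU(-8.1) = 0
Active neurons (>0): 3

3


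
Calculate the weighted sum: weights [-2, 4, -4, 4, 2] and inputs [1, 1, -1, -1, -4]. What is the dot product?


Element-wise products:
-2 * 1 = -2
4 * 1 = 4
-4 * -1 = 4
4 * -1 = -4
2 * -4 = -8
Sum = -2 + 4 + 4 + -4 + -8
= -6

-6


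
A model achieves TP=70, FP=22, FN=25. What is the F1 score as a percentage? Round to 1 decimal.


Precision = TP / (TP + FP) = 70 / 92 = 0.7609
Recall = TP / (TP + FN) = 70 / 95 = 0.7368
F1 = 2 * P * R / (P + R)
= 2 * 0.7609 * 0.7368 / (0.7609 + 0.7368)
= 1.1213 / 1.4977
= 0.7487
As percentage: 74.9%

74.9


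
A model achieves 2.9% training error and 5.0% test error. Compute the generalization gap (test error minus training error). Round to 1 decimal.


Generalization gap = test_error - train_error
= 5.0 - 2.9
= 2.1%
A moderate gap.

2.1


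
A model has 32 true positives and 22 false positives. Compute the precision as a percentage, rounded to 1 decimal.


Precision = TP / (TP + FP) * 100
= 32 / (32 + 22)
= 32 / 54
= 0.5926
= 59.3%

59.3


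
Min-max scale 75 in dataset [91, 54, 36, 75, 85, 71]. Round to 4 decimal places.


Min = 36, Max = 91
Range = 91 - 36 = 55
Scaled = (x - min) / (max - min)
= (75 - 36) / 55
= 39 / 55
= 0.7091

0.7091


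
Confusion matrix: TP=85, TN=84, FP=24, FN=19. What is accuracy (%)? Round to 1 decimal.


Accuracy = (TP + TN) / (TP + TN + FP + FN) * 100
= (85 + 84) / (85 + 84 + 24 + 19)
= 169 / 212
= 0.7972
= 79.7%

79.7


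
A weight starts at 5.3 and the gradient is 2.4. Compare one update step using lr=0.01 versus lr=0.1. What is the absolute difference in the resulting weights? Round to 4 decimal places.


With lr=0.01: w_new = 5.3 - 0.01 * 2.4 = 5.276
With lr=0.1: w_new = 5.3 - 0.1 * 2.4 = 5.06
Absolute difference = |5.276 - 5.06|
= 0.2160

0.2160


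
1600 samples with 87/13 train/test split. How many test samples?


Train samples = 1600 * 87% = 1392
Test samples = 1600 - 1392
= 208

208


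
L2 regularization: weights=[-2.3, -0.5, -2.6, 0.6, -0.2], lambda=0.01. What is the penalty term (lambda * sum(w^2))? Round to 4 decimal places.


Squaring each weight:
(-2.3)^2 = 5.29
(-0.5)^2 = 0.25
(-2.6)^2 = 6.76
0.6^2 = 0.36
(-0.2)^2 = 0.04
Sum of squares = 12.7
Penalty = 0.01 * 12.7 = 0.1270

0.1270


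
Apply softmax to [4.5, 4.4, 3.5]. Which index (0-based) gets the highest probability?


Softmax is a monotonic transformation, so it preserves the argmax.
We need to find the index of the maximum logit.
Index 0: 4.5
Index 1: 4.4
Index 2: 3.5
Maximum logit = 4.5 at index 0

0


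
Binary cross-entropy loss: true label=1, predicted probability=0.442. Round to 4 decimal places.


For y=1: Loss = -log(p)
= -log(0.442)
= -(-0.8164)
= 0.8164

0.8164


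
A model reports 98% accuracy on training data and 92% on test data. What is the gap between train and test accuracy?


Gap = train_accuracy - test_accuracy
= 98 - 92
= 6%
This moderate gap may indicate mild overfitting.

6


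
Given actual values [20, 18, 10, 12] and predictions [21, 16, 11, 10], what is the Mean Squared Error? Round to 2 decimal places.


Differences: [-1, 2, -1, 2]
Squared errors: [1, 4, 1, 4]
Sum of squared errors = 10
MSE = 10 / 4 = 2.50

2.50


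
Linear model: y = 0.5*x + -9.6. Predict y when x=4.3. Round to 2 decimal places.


y = 0.5 * 4.3 + (-9.6)
= 2.15 + (-9.6)
= -7.45

-7.45


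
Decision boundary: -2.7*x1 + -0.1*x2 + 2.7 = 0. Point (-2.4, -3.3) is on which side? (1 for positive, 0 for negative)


Compute -2.7 * -2.4 + -0.1 * -3.3 + 2.7
= 6.48 + 0.33 + 2.7
= 9.51
Since 9.51 >= 0, the point is on the positive side.

1


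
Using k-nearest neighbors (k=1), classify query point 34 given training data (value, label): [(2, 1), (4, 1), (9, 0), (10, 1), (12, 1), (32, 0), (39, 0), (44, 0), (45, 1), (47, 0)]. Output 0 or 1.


Distances from query 34:
Point 32 (class 0): distance = 2
K=1 nearest neighbors: classes = [0]
Votes for class 1: 0 / 1
Majority vote => class 0

0


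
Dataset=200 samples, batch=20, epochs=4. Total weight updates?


Iterations per epoch = 200 / 20 = 10
Total updates = iterations_per_epoch * epochs
= 10 * 4
= 40

40


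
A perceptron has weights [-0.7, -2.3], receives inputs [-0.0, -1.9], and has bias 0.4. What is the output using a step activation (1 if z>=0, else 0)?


z = w . x + b
= -0.7*-0.0 + -2.3*-1.9 + 0.4
= 0.0 + 4.37 + 0.4
= 4.37 + 0.4
= 4.77
Since z = 4.77 >= 0, output = 1

1


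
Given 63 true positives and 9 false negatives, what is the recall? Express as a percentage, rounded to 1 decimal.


Recall = TP / (TP + FN) * 100
= 63 / (63 + 9)
= 63 / 72
= 0.875
= 87.5%

87.5


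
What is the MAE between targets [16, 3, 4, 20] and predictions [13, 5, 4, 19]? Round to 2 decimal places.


Absolute errors: [3, 2, 0, 1]
Sum of absolute errors = 6
MAE = 6 / 4 = 1.50

1.50


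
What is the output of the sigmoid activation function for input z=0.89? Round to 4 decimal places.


sigmoid(z) = 1 / (1 + exp(-z))
exp(-(0.89)) = exp(-0.89) = 0.4107
1 + 0.4107 = 1.4107
1 / 1.4107 = 0.7089

0.7089


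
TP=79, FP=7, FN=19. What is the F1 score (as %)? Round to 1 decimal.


Precision = TP / (TP + FP) = 79 / 86 = 0.9186
Recall = TP / (TP + FN) = 79 / 98 = 0.8061
F1 = 2 * P * R / (P + R)
= 2 * 0.9186 * 0.8061 / (0.9186 + 0.8061)
= 1.481 / 1.7247
= 0.8587
As percentage: 85.9%

85.9


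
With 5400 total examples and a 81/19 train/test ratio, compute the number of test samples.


Train samples = 5400 * 81% = 4374
Test samples = 5400 - 4374
= 1026

1026


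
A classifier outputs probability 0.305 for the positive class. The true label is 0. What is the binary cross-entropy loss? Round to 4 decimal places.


For y=0: Loss = -log(1-p)
= -log(1 - 0.305)
= -log(0.695)
= -(-0.3638)
= 0.3638

0.3638


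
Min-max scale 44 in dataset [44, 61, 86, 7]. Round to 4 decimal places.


Min = 7, Max = 86
Range = 86 - 7 = 79
Scaled = (x - min) / (max - min)
= (44 - 7) / 79
= 37 / 79
= 0.4684

0.4684


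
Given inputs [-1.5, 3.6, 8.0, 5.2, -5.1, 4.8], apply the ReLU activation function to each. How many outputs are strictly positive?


ReLU(x) = max(0, x) for each element:
ReLU(-1.5) = 0
ReLU(3.6) = 3.6
ReLU(8.0) = 8.0
ReLU(5.2) = 5.2
ReLU(-5.1) = 0
ReLU(4.8) = 4.8
Active neurons (>0): 4

4


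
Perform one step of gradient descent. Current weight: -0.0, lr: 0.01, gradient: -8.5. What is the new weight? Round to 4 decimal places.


w_new = w_old - lr * gradient
= -0.0 - 0.01 * -8.5
= -0.0 - (-0.085)
= 0.0850

0.0850


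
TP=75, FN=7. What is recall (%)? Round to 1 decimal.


Recall = TP / (TP + FN) * 100
= 75 / (75 + 7)
= 75 / 82
= 0.9146
= 91.5%

91.5


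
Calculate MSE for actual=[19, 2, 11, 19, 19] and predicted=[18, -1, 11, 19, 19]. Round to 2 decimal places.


Differences: [1, 3, 0, 0, 0]
Squared errors: [1, 9, 0, 0, 0]
Sum of squared errors = 10
MSE = 10 / 5 = 2.00

2.00


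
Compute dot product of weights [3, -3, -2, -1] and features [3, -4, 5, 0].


Element-wise products:
3 * 3 = 9
-3 * -4 = 12
-2 * 5 = -10
-1 * 0 = 0
Sum = 9 + 12 + -10 + 0
= 11

11


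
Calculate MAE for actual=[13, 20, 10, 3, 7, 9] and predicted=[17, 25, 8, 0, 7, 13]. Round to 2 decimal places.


Absolute errors: [4, 5, 2, 3, 0, 4]
Sum of absolute errors = 18
MAE = 18 / 6 = 3.00

3.00


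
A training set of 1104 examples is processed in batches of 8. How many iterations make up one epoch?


Iterations per epoch = dataset_size / batch_size
= 1104 / 8
= 138

138


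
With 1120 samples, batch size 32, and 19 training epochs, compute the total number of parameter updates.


Iterations per epoch = 1120 / 32 = 35
Total updates = iterations_per_epoch * epochs
= 35 * 19
= 665

665


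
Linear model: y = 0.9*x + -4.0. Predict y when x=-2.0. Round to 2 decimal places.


y = 0.9 * -2.0 + (-4.0)
= -1.8 + (-4.0)
= -5.80

-5.80


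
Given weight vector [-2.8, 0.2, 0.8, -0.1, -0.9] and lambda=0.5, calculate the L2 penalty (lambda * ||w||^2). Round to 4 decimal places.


Squaring each weight:
(-2.8)^2 = 7.84
0.2^2 = 0.04
0.8^2 = 0.64
(-0.1)^2 = 0.01
(-0.9)^2 = 0.81
Sum of squares = 9.34
Penalty = 0.5 * 9.34 = 4.6700

4.6700


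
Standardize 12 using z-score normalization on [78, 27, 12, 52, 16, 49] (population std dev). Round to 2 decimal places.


Mean = (78 + 27 + 12 + 52 + 16 + 49) / 6 = 39.0
Variance = sum((x_i - mean)^2) / n = 532.0
Std = sqrt(532.0) = 23.0651
Z = (x - mean) / std
= (12 - 39.0) / 23.0651
= -27.0 / 23.0651
= -1.17

-1.17


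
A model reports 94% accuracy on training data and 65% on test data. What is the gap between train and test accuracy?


Gap = train_accuracy - test_accuracy
= 94 - 65
= 29%
This large gap strongly indicates overfitting.

29


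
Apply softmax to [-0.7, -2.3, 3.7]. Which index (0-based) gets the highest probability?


Softmax is a monotonic transformation, so it preserves the argmax.
We need to find the index of the maximum logit.
Index 0: -0.7
Index 1: -2.3
Index 2: 3.7
Maximum logit = 3.7 at index 2

2


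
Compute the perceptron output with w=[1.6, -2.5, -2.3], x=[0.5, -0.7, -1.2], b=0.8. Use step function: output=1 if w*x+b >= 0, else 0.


z = w . x + b
= 1.6*0.5 + -2.5*-0.7 + -2.3*-1.2 + 0.8
= 0.8 + 1.75 + 2.76 + 0.8
= 5.31 + 0.8
= 6.11
Since z = 6.11 >= 0, output = 1

1


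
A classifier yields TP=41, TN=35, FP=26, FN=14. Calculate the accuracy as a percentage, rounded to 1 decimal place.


Accuracy = (TP + TN) / (TP + TN + FP + FN) * 100
= (41 + 35) / (41 + 35 + 26 + 14)
= 76 / 116
= 0.6552
= 65.5%

65.5


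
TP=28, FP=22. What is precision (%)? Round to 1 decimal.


Precision = TP / (TP + FP) * 100
= 28 / (28 + 22)
= 28 / 50
= 0.56
= 56.0%

56.0


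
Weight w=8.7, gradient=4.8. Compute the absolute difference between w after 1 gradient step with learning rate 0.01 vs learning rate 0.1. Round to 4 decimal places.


With lr=0.01: w_new = 8.7 - 0.01 * 4.8 = 8.652
With lr=0.1: w_new = 8.7 - 0.1 * 4.8 = 8.22
Absolute difference = |8.652 - 8.22|
= 0.4320

0.4320


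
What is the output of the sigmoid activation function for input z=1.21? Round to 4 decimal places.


sigmoid(z) = 1 / (1 + exp(-z))
exp(-(1.21)) = exp(-1.21) = 0.2982
1 + 0.2982 = 1.2982
1 / 1.2982 = 0.7703

0.7703


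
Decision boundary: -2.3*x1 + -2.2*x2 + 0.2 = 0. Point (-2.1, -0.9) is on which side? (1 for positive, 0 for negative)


Compute -2.3 * -2.1 + -2.2 * -0.9 + 0.2
= 4.83 + 1.98 + 0.2
= 7.01
Since 7.01 >= 0, the point is on the positive side.

1


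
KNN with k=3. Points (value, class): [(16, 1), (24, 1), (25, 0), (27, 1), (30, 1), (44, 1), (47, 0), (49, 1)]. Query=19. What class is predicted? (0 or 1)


Distances from query 19:
Point 16 (class 1): distance = 3
Point 24 (class 1): distance = 5
Point 25 (class 0): distance = 6
K=3 nearest neighbors: classes = [1, 1, 0]
Votes for class 1: 2 / 3
Majority vote => class 1

1


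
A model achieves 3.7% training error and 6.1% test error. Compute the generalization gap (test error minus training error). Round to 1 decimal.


Generalization gap = test_error - train_error
= 6.1 - 3.7
= 2.4%
A moderate gap.

2.4


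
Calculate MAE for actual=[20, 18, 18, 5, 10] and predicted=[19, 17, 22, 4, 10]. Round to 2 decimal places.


Absolute errors: [1, 1, 4, 1, 0]
Sum of absolute errors = 7
MAE = 7 / 5 = 1.40

1.40


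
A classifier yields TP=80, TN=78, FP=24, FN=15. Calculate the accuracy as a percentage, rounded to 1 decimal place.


Accuracy = (TP + TN) / (TP + TN + FP + FN) * 100
= (80 + 78) / (80 + 78 + 24 + 15)
= 158 / 197
= 0.802
= 80.2%

80.2


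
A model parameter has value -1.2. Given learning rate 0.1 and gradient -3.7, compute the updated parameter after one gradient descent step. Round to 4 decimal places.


w_new = w_old - lr * gradient
= -1.2 - 0.1 * -3.7
= -1.2 - (-0.37)
= -0.8300

-0.8300


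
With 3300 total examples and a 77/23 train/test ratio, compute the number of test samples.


Train samples = 3300 * 77% = 2541
Test samples = 3300 - 2541
= 759

759


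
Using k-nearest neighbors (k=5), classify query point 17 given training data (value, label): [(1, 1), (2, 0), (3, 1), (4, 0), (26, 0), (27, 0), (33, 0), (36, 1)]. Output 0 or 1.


Distances from query 17:
Point 26 (class 0): distance = 9
Point 27 (class 0): distance = 10
Point 4 (class 0): distance = 13
Point 3 (class 1): distance = 14
Point 2 (class 0): distance = 15
K=5 nearest neighbors: classes = [0, 0, 0, 1, 0]
Votes for class 1: 1 / 5
Majority vote => class 0

0


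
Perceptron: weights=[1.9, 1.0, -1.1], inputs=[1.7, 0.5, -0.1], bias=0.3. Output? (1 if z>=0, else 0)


z = w . x + b
= 1.9*1.7 + 1.0*0.5 + -1.1*-0.1 + 0.3
= 3.23 + 0.5 + 0.11 + 0.3
= 3.84 + 0.3
= 4.14
Since z = 4.14 >= 0, output = 1

1


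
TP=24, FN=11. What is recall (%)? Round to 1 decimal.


Recall = TP / (TP + FN) * 100
= 24 / (24 + 11)
= 24 / 35
= 0.6857
= 68.6%

68.6


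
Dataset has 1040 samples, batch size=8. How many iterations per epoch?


Iterations per epoch = dataset_size / batch_size
= 1040 / 8
= 130

130


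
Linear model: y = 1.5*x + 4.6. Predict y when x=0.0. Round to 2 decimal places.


y = 1.5 * 0.0 + (4.6)
= 0.0 + (4.6)
= 4.60

4.60


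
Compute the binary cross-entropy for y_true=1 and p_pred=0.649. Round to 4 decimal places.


For y=1: Loss = -log(p)
= -log(0.649)
= -(-0.4323)
= 0.4323

0.4323


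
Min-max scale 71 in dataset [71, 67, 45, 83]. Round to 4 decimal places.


Min = 45, Max = 83
Range = 83 - 45 = 38
Scaled = (x - min) / (max - min)
= (71 - 45) / 38
= 26 / 38
= 0.6842

0.6842


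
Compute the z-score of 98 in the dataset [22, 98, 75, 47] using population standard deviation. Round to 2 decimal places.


Mean = (22 + 98 + 75 + 47) / 4 = 60.5
Variance = sum((x_i - mean)^2) / n = 820.25
Std = sqrt(820.25) = 28.64
Z = (x - mean) / std
= (98 - 60.5) / 28.64
= 37.5 / 28.64
= 1.31

1.31


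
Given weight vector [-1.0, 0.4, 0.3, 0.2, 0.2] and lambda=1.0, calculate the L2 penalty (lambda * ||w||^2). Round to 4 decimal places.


Squaring each weight:
(-1.0)^2 = 1.0
0.4^2 = 0.16
0.3^2 = 0.09
0.2^2 = 0.04
0.2^2 = 0.04
Sum of squares = 1.33
Penalty = 1.0 * 1.33 = 1.3300

1.3300


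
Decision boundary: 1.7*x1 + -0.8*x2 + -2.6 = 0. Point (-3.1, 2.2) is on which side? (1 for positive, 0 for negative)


Compute 1.7 * -3.1 + -0.8 * 2.2 + -2.6
= -5.27 + -1.76 + -2.6
= -9.63
Since -9.63 < 0, the point is on the negative side.

0


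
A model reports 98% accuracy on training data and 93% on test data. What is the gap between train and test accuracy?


Gap = train_accuracy - test_accuracy
= 98 - 93
= 5%
This moderate gap may indicate mild overfitting.

5


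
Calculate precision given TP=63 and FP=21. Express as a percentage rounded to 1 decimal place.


Precision = TP / (TP + FP) * 100
= 63 / (63 + 21)
= 63 / 84
= 0.75
= 75.0%

75.0


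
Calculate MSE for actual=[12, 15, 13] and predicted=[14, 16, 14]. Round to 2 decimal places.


Differences: [-2, -1, -1]
Squared errors: [4, 1, 1]
Sum of squared errors = 6
MSE = 6 / 3 = 2.00

2.00


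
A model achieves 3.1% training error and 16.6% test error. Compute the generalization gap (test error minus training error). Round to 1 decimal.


Generalization gap = test_error - train_error
= 16.6 - 3.1
= 13.5%
A large gap suggests overfitting.

13.5


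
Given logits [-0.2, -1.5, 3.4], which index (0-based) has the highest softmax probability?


Softmax is a monotonic transformation, so it preserves the argmax.
We need to find the index of the maximum logit.
Index 0: -0.2
Index 1: -1.5
Index 2: 3.4
Maximum logit = 3.4 at index 2

2


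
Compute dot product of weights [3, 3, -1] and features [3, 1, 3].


Element-wise products:
3 * 3 = 9
3 * 1 = 3
-1 * 3 = -3
Sum = 9 + 3 + -3
= 9

9


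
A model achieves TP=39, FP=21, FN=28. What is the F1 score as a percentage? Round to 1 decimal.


Precision = TP / (TP + FP) = 39 / 60 = 0.65
Recall = TP / (TP + FN) = 39 / 67 = 0.5821
F1 = 2 * P * R / (P + R)
= 2 * 0.65 * 0.5821 / (0.65 + 0.5821)
= 0.7567 / 1.2321
= 0.6142
As percentage: 61.4%

61.4


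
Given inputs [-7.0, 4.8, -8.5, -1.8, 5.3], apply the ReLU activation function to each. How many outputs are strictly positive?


ReLU(x) = max(0, x) for each element:
ReLU(-7.0) = 0
ReLU(4.8) = 4.8
ReLU(-8.5) = 0
ReLU(-1.8) = 0
ReLU(5.3) = 5.3
Active neurons (>0): 2

2


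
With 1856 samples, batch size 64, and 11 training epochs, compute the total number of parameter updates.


Iterations per epoch = 1856 / 64 = 29
Total updates = iterations_per_epoch * epochs
= 29 * 11
= 319

319


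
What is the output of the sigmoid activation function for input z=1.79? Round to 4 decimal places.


sigmoid(z) = 1 / (1 + exp(-z))
exp(-(1.79)) = exp(-1.79) = 0.167
1 + 0.167 = 1.167
1 / 1.167 = 0.8569

0.8569


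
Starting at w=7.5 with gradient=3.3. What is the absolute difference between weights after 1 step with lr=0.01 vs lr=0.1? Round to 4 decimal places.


With lr=0.01: w_new = 7.5 - 0.01 * 3.3 = 7.467
With lr=0.1: w_new = 7.5 - 0.1 * 3.3 = 7.17
Absolute difference = |7.467 - 7.17|
= 0.2970

0.2970


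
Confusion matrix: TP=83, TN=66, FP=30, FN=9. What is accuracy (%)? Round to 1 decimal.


Accuracy = (TP + TN) / (TP + TN + FP + FN) * 100
= (83 + 66) / (83 + 66 + 30 + 9)
= 149 / 188
= 0.7926
= 79.3%

79.3


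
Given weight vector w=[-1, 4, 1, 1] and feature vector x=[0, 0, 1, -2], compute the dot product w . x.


Element-wise products:
-1 * 0 = 0
4 * 0 = 0
1 * 1 = 1
1 * -2 = -2
Sum = 0 + 0 + 1 + -2
= -1

-1


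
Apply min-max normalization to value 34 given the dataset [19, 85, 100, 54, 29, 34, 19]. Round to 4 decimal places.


Min = 19, Max = 100
Range = 100 - 19 = 81
Scaled = (x - min) / (max - min)
= (34 - 19) / 81
= 15 / 81
= 0.1852

0.1852


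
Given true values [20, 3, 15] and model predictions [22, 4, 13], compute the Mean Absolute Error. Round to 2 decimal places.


Absolute errors: [2, 1, 2]
Sum of absolute errors = 5
MAE = 5 / 3 = 1.67

1.67


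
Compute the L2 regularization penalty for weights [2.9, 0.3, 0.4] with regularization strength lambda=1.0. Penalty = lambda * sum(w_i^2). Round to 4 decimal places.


Squaring each weight:
2.9^2 = 8.41
0.3^2 = 0.09
0.4^2 = 0.16
Sum of squares = 8.66
Penalty = 1.0 * 8.66 = 8.6600

8.6600


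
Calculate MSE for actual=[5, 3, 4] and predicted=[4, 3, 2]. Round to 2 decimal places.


Differences: [1, 0, 2]
Squared errors: [1, 0, 4]
Sum of squared errors = 5
MSE = 5 / 3 = 1.67

1.67


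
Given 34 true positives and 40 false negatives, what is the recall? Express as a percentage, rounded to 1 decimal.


Recall = TP / (TP + FN) * 100
= 34 / (34 + 40)
= 34 / 74
= 0.4595
= 45.9%

45.9


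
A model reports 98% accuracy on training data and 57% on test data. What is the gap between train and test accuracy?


Gap = train_accuracy - test_accuracy
= 98 - 57
= 41%
This large gap strongly indicates overfitting.

41


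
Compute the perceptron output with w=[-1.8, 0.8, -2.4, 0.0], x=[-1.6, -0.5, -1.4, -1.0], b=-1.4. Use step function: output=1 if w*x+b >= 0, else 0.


z = w . x + b
= -1.8*-1.6 + 0.8*-0.5 + -2.4*-1.4 + 0.0*-1.0 + -1.4
= 2.88 + -0.4 + 3.36 + -0.0 + -1.4
= 5.84 + -1.4
= 4.44
Since z = 4.44 >= 0, output = 1

1


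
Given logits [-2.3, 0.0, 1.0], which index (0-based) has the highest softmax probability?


Softmax is a monotonic transformation, so it preserves the argmax.
We need to find the index of the maximum logit.
Index 0: -2.3
Index 1: 0.0
Index 2: 1.0
Maximum logit = 1.0 at index 2

2


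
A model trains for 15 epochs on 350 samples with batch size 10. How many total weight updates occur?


Iterations per epoch = 350 / 10 = 35
Total updates = iterations_per_epoch * epochs
= 35 * 15
= 525

525


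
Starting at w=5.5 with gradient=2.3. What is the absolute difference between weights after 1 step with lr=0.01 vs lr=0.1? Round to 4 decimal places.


With lr=0.01: w_new = 5.5 - 0.01 * 2.3 = 5.477
With lr=0.1: w_new = 5.5 - 0.1 * 2.3 = 5.27
Absolute difference = |5.477 - 5.27|
= 0.2070

0.2070


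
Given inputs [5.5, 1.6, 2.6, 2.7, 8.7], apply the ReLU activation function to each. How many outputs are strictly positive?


ReLU(x) = max(0, x) for each element:
ReLU(5.5) = 5.5
ReLU(1.6) = 1.6
ReLU(2.6) = 2.6
ReLU(2.7) = 2.7
ReLU(8.7) = 8.7
Active neurons (>0): 5

5


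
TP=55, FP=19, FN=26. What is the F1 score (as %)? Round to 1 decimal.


Precision = TP / (TP + FP) = 55 / 74 = 0.7432
Recall = TP / (TP + FN) = 55 / 81 = 0.679
F1 = 2 * P * R / (P + R)
= 2 * 0.7432 * 0.679 / (0.7432 + 0.679)
= 1.0093 / 1.4223
= 0.7097
As percentage: 71.0%

71.0


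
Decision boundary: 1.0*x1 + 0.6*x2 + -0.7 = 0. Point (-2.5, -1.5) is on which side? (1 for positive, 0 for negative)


Compute 1.0 * -2.5 + 0.6 * -1.5 + -0.7
= -2.5 + -0.9 + -0.7
= -4.1
Since -4.1 < 0, the point is on the negative side.

0


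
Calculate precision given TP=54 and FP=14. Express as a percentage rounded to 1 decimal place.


Precision = TP / (TP + FP) * 100
= 54 / (54 + 14)
= 54 / 68
= 0.7941
= 79.4%

79.4


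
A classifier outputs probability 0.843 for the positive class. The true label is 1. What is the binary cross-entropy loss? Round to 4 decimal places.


For y=1: Loss = -log(p)
= -log(0.843)
= -(-0.1708)
= 0.1708

0.1708


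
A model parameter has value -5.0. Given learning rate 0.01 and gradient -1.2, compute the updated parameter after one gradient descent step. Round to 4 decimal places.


w_new = w_old - lr * gradient
= -5.0 - 0.01 * -1.2
= -5.0 - (-0.012)
= -4.9880

-4.9880


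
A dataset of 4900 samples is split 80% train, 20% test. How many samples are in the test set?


Train samples = 4900 * 80% = 3920
Test samples = 4900 - 3920
= 980

980


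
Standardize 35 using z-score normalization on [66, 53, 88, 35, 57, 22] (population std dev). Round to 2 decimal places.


Mean = (66 + 53 + 88 + 35 + 57 + 22) / 6 = 53.5
Variance = sum((x_i - mean)^2) / n = 448.9167
Std = sqrt(448.9167) = 21.1877
Z = (x - mean) / std
= (35 - 53.5) / 21.1877
= -18.5 / 21.1877
= -0.87

-0.87


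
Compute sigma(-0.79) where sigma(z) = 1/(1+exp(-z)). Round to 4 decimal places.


sigmoid(z) = 1 / (1 + exp(-z))
exp(-(-0.79)) = exp(0.79) = 2.2034
1 + 2.2034 = 3.2034
1 / 3.2034 = 0.3122

0.3122


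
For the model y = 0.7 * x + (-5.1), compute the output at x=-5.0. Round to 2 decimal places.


y = 0.7 * -5.0 + (-5.1)
= -3.5 + (-5.1)
= -8.60

-8.60


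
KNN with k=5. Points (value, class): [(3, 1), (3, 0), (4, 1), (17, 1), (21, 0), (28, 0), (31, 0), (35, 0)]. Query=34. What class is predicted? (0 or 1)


Distances from query 34:
Point 35 (class 0): distance = 1
Point 31 (class 0): distance = 3
Point 28 (class 0): distance = 6
Point 21 (class 0): distance = 13
Point 17 (class 1): distance = 17
K=5 nearest neighbors: classes = [0, 0, 0, 0, 1]
Votes for class 1: 1 / 5
Majority vote => class 0

0


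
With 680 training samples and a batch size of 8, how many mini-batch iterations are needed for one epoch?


Iterations per epoch = dataset_size / batch_size
= 680 / 8
= 85

85


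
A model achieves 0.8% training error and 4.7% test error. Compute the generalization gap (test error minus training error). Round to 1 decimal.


Generalization gap = test_error - train_error
= 4.7 - 0.8
= 3.9%
A moderate gap.

3.9


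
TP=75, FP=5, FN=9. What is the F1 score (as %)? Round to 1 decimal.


Precision = TP / (TP + FP) = 75 / 80 = 0.9375
Recall = TP / (TP + FN) = 75 / 84 = 0.8929
F1 = 2 * P * R / (P + R)
= 2 * 0.9375 * 0.8929 / (0.9375 + 0.8929)
= 1.6741 / 1.8304
= 0.9146
As percentage: 91.5%

91.5


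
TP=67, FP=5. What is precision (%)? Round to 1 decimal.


Precision = TP / (TP + FP) * 100
= 67 / (67 + 5)
= 67 / 72
= 0.9306
= 93.1%

93.1


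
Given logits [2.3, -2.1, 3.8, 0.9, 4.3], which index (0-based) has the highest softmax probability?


Softmax is a monotonic transformation, so it preserves the argmax.
We need to find the index of the maximum logit.
Index 0: 2.3
Index 1: -2.1
Index 2: 3.8
Index 3: 0.9
Index 4: 4.3
Maximum logit = 4.3 at index 4

4


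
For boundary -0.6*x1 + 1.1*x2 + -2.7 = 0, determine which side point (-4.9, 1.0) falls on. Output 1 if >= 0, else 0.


Compute -0.6 * -4.9 + 1.1 * 1.0 + -2.7
= 2.94 + 1.1 + -2.7
= 1.34
Since 1.34 >= 0, the point is on the positive side.

1


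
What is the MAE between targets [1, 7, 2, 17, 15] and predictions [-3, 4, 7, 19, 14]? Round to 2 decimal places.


Absolute errors: [4, 3, 5, 2, 1]
Sum of absolute errors = 15
MAE = 15 / 5 = 3.00

3.00


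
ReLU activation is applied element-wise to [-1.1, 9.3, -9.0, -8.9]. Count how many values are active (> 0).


ReLU(x) = max(0, x) for each element:
ReLU(-1.1) = 0
ReLU(9.3) = 9.3
ReLU(-9.0) = 0
ReLU(-8.9) = 0
Active neurons (>0): 1

1


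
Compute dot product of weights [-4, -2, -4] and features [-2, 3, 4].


Element-wise products:
-4 * -2 = 8
-2 * 3 = -6
-4 * 4 = -16
Sum = 8 + -6 + -16
= -14

-14


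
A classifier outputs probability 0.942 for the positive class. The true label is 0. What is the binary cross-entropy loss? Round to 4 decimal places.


For y=0: Loss = -log(1-p)
= -log(1 - 0.942)
= -log(0.058)
= -(-2.8473)
= 2.8473

2.8473


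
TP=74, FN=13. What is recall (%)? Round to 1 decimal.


Recall = TP / (TP + FN) * 100
= 74 / (74 + 13)
= 74 / 87
= 0.8506
= 85.1%

85.1


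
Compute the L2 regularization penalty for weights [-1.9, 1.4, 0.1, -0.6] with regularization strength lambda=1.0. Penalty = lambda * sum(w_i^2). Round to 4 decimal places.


Squaring each weight:
(-1.9)^2 = 3.61
1.4^2 = 1.96
0.1^2 = 0.01
(-0.6)^2 = 0.36
Sum of squares = 5.94
Penalty = 1.0 * 5.94 = 5.9400

5.9400


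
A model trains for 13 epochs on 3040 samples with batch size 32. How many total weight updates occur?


Iterations per epoch = 3040 / 32 = 95
Total updates = iterations_per_epoch * epochs
= 95 * 13
= 1235

1235


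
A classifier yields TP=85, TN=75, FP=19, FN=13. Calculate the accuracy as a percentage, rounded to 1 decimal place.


Accuracy = (TP + TN) / (TP + TN + FP + FN) * 100
= (85 + 75) / (85 + 75 + 19 + 13)
= 160 / 192
= 0.8333
= 83.3%

83.3


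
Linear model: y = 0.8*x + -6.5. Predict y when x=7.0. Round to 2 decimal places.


y = 0.8 * 7.0 + (-6.5)
= 5.6 + (-6.5)
= -0.90

-0.90


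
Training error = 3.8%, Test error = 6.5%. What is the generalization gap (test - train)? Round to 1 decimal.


Generalization gap = test_error - train_error
= 6.5 - 3.8
= 2.7%
A moderate gap.

2.7
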